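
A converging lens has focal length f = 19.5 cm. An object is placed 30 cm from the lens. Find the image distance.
1/di = 1/f − 1/do → di = 55.71 cm (real image)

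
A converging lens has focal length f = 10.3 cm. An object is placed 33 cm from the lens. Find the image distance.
1/di = 1/f − 1/do → di = 14.97 cm (real image)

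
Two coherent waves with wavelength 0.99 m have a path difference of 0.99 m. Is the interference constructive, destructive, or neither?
constructive — path difference = 1λ, a whole number of wavelengths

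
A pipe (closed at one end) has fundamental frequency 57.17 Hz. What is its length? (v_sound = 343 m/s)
L = v/(4f₁) = 1.5 m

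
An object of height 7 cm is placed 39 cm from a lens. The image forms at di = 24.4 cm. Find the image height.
hi = (-di/do) × ho = -4.379 cm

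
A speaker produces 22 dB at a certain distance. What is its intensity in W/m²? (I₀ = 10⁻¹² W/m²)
I = I₀·10^(β/10) = 1.58 × 10⁻¹⁰ W/m²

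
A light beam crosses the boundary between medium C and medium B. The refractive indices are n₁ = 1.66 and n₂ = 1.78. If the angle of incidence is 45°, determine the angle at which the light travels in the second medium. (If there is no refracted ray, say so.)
sin θ₂ = (n₁/n₂)·sin θ₁ = 0.6594 → θ₂ = 41.26°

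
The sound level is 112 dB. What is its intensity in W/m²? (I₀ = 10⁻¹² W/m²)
I = I₀·10^(β/10) = 1.58 × 10⁻¹ W/m²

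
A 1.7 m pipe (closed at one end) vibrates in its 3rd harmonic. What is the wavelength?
λₙ = 4L/n = 2.267 m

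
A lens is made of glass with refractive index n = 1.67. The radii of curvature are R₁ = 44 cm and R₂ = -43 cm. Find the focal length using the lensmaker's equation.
1/f = (n − 1)(1/R₁ − 1/R₂) → f = 32.46 cm (converging lens)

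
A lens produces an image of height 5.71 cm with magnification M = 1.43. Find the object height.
ho = |hi|/|M| = 3.993 cm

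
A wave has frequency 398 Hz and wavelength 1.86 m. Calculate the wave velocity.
v = fλ = 740.3 m/s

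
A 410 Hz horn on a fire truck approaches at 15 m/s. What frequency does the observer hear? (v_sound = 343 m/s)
f_obs = f·v/(v − v_s) = 428.8 Hz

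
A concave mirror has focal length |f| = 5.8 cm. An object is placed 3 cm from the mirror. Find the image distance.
f = +5.8 cm (concave); 1/di = 1/f − 1/do → di = -6.214 cm (virtual image, behind mirror)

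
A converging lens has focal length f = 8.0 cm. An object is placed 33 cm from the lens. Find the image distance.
1/di = 1/f − 1/do → di = 10.56 cm (real image)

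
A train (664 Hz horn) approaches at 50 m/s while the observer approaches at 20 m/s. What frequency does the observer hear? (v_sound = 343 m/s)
f_obs = f·(v + v_o)/(v − v_s) = 822.6 Hz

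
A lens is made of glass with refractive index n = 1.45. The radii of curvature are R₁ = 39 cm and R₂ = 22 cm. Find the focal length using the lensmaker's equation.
1/f = (n − 1)(1/R₁ − 1/R₂) → f = -112.2 cm (diverging lens)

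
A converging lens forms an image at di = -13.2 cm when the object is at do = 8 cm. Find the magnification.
M = −di/do = 1.65 (upright image)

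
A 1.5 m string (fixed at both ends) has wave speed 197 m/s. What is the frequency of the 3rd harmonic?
fₙ = nv/(2L) = 197 Hz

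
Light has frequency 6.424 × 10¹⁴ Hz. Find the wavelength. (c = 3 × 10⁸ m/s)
λ = c/f = 467 nm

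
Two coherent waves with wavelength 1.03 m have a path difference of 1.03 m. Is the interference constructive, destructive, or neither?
constructive — path difference = 1λ, a whole number of wavelengths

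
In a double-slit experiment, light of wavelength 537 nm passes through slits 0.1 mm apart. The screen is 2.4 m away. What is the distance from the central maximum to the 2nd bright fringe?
y = mλL/d = 25.78 mm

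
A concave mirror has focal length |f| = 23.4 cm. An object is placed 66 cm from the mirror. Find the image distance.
f = +23.4 cm (concave); 1/di = 1/f − 1/do → di = 36.25 cm (real image, in front of mirror)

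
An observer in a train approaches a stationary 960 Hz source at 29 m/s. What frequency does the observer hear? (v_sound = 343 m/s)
f_obs = f·(v + v_o)/v = 1041 Hz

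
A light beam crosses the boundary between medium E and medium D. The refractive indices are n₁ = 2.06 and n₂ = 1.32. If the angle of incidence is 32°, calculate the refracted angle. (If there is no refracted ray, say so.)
sin θ₂ = (n₁/n₂)·sin θ₁ = 0.827 → θ₂ = 55.79°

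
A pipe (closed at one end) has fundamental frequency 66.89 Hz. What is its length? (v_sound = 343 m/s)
L = v/(4f₁) = 1.282 m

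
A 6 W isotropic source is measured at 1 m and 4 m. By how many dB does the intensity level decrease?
Δβ = 20·log₁₀(r₂/r₁) = 12.04 dB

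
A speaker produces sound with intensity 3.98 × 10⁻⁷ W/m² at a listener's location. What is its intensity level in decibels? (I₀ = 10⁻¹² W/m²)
β = 10·log₁₀(I/I₀) = 56 dB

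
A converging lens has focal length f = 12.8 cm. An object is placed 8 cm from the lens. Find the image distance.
1/di = 1/f − 1/do → di = -21.33 cm (virtual image)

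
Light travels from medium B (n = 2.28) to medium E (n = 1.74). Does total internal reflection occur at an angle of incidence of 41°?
θc = arcsin(n₂/n₁) = 49.74°; 41° < θc, so no — the ray refracts.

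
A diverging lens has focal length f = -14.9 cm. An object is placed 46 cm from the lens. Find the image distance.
1/di = 1/f − 1/do → di = -11.25 cm (virtual image)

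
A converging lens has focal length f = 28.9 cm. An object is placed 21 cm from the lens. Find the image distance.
1/di = 1/f − 1/do → di = -76.82 cm (virtual image)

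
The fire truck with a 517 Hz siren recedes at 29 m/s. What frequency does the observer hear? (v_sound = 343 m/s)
f_obs = f·v/(v + v_s) = 476.7 Hz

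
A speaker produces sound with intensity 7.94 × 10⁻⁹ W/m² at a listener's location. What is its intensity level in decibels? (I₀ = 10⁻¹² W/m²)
β = 10·log₁₀(I/I₀) = 39 dB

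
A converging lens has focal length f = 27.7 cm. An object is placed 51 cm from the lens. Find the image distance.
1/di = 1/f − 1/do → di = 60.63 cm (real image)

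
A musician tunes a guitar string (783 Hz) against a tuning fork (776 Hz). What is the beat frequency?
7 Hz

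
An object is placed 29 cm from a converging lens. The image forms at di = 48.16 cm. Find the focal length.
1/f = 1/do + 1/di → f = 18.1 cm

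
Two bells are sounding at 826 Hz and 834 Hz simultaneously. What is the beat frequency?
8 Hz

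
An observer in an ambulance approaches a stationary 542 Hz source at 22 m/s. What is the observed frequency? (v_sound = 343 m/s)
f_obs = f·(v + v_o)/v = 576.8 Hz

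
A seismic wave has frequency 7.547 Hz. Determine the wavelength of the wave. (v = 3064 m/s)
λ = v/f = 406 m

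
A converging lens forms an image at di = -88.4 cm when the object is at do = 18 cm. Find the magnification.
M = −di/do = 4.911 (upright image)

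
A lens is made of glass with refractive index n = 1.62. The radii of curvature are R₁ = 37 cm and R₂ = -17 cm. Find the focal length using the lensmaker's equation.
1/f = (n − 1)(1/R₁ − 1/R₂) → f = 18.79 cm (converging lens)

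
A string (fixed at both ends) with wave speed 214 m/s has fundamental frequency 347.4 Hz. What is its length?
L = v/(2f₁) = 0.308 m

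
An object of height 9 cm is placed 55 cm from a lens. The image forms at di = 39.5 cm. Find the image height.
hi = (-di/do) × ho = -6.464 cm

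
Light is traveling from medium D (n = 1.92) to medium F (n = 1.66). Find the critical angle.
θc = arcsin(n₂/n₁) = 59.84°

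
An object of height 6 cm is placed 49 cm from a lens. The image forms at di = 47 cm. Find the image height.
hi = (-di/do) × ho = -5.755 cm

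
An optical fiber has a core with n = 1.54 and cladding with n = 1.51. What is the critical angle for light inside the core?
θc = arcsin(n_cladding/n_core) = 78.67°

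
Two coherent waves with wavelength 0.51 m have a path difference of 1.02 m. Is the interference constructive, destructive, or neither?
constructive — path difference = 2λ, a whole number of wavelengths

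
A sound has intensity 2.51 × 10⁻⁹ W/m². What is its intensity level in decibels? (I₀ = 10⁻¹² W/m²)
β = 10·log₁₀(I/I₀) = 34 dB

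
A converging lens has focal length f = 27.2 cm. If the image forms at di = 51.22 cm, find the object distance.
1/do = 1/f − 1/di → do = 58 cm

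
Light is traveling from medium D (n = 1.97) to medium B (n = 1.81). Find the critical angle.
θc = arcsin(n₂/n₁) = 66.75°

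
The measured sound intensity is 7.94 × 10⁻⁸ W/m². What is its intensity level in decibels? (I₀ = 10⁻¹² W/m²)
β = 10·log₁₀(I/I₀) = 49 dB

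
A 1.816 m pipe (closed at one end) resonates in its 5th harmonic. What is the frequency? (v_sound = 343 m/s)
fₙ = nv/(4L) = 236.1 Hz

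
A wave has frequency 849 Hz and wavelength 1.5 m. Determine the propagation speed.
v = fλ = 1274 m/s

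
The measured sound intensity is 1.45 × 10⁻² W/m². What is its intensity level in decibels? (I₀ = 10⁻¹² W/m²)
β = 10·log₁₀(I/I₀) = 101.6 dB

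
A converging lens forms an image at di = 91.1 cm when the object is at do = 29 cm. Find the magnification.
M = −di/do = -3.141 (inverted image)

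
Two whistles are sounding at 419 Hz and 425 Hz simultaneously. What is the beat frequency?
6 Hz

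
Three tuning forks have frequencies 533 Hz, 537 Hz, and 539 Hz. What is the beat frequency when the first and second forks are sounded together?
4 Hz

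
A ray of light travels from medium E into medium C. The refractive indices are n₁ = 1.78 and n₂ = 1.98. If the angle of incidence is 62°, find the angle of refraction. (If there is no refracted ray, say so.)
sin θ₂ = (n₁/n₂)·sin θ₁ = 0.7938 → θ₂ = 52.54°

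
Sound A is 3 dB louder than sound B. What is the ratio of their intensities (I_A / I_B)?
I_A/I_B = 10^(Δβ/10) = 1.995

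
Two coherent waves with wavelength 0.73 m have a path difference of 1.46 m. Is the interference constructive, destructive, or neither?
constructive — path difference = 2λ, a whole number of wavelengths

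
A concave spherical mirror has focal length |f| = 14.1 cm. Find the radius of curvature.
R = 2|f| = 28.2 cm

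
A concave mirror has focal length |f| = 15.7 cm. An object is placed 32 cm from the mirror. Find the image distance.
f = +15.7 cm (concave); 1/di = 1/f − 1/do → di = 30.82 cm (real image, in front of mirror)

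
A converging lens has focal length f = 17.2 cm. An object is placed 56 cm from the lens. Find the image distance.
1/di = 1/f − 1/do → di = 24.82 cm (real image)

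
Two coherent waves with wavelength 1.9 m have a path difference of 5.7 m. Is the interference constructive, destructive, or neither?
constructive — path difference = 3λ, a whole number of wavelengths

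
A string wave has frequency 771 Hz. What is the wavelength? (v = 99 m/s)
λ = v/f = 0.1284 m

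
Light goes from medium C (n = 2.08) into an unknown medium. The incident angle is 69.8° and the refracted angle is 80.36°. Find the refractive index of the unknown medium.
n₂ = n₁·sin θ₁ / sin θ₂ = 1.98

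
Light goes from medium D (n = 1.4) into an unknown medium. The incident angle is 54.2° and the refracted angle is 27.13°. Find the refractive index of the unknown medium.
n₂ = n₁·sin θ₁ / sin θ₂ = 2.49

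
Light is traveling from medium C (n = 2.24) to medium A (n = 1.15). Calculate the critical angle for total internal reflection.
θc = arcsin(n₂/n₁) = 30.89°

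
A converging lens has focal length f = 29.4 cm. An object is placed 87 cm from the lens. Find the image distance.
1/di = 1/f − 1/do → di = 44.41 cm (real image)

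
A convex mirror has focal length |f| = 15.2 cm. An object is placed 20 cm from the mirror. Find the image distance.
f = −15.2 cm (convex); 1/di = 1/f − 1/do → di = -8.636 cm (virtual image, behind mirror)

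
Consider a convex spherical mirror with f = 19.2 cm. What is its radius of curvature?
R = 2|f| = 38.4 cm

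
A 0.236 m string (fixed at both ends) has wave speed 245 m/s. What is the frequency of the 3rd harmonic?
fₙ = nv/(2L) = 1557 Hz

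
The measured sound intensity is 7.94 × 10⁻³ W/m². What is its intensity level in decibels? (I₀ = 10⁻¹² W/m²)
β = 10·log₁₀(I/I₀) = 99 dB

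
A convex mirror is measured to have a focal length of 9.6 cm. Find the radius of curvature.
R = 2|f| = 19.2 cm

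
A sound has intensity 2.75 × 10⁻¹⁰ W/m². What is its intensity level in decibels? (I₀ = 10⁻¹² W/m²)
β = 10·log₁₀(I/I₀) = 24.39 dB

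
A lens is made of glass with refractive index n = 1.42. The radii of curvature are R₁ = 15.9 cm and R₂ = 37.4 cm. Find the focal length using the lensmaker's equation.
1/f = (n − 1)(1/R₁ − 1/R₂) → f = 65.85 cm (converging lens)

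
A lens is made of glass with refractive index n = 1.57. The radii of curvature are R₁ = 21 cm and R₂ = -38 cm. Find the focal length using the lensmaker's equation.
1/f = (n − 1)(1/R₁ − 1/R₂) → f = 23.73 cm (converging lens)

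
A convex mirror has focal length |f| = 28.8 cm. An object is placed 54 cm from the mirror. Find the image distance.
f = −28.8 cm (convex); 1/di = 1/f − 1/do → di = -18.78 cm (virtual image, behind mirror)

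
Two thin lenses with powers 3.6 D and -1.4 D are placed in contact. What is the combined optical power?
P_total = P₁ + P₂ = 2.2 D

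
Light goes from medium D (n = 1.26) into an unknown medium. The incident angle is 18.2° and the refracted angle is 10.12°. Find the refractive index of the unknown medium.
n₂ = n₁·sin θ₁ / sin θ₂ = 2.24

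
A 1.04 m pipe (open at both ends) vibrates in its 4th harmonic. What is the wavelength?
λₙ = 2L/n = 0.52 m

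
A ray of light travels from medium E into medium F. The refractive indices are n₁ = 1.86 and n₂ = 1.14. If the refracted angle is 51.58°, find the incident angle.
sin θ₁ = (n₂/n₁)·sin θ₂ → θ₁ = 28.7°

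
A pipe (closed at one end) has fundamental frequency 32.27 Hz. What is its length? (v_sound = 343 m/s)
L = v/(4f₁) = 2.657 m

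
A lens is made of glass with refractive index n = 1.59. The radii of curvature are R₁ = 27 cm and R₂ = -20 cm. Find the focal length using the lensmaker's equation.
1/f = (n − 1)(1/R₁ − 1/R₂) → f = 19.47 cm (converging lens)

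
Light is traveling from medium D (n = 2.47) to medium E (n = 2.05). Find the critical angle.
θc = arcsin(n₂/n₁) = 56.09°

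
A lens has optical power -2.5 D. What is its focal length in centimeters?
f = 1/P = -40 cm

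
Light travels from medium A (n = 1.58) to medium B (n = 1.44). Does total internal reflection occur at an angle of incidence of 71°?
θc = arcsin(n₂/n₁) = 65.7°; 71° > θc, so yes — total internal reflection.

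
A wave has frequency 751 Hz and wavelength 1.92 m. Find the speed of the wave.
v = fλ = 1442 m/s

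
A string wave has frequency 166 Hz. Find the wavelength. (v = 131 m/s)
λ = v/f = 0.7892 m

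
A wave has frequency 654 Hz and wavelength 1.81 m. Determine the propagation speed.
v = fλ = 1184 m/s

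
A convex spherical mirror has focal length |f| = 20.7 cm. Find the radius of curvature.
R = 2|f| = 41.4 cm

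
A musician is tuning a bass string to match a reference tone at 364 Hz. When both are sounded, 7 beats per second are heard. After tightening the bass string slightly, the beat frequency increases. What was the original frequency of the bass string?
371 Hz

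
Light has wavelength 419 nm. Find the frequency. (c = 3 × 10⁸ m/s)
f = c/λ = 7.160 × 10¹⁴ Hz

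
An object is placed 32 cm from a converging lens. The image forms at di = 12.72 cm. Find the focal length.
1/f = 1/do + 1/di → f = 9.102 cm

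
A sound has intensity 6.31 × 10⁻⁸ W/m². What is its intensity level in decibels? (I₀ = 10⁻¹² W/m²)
β = 10·log₁₀(I/I₀) = 48 dB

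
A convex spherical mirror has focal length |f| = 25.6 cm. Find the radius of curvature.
R = 2|f| = 51.2 cm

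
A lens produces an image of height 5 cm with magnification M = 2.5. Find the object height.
ho = |hi|/|M| = 2 cm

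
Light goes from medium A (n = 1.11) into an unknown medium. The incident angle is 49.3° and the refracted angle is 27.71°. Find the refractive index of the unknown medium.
n₂ = n₁·sin θ₁ / sin θ₂ = 1.81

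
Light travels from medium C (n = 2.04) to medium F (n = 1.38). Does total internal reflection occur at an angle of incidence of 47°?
θc = arcsin(n₂/n₁) = 42.57°; 47° > θc, so yes — total internal reflection.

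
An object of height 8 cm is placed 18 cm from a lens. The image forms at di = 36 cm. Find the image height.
hi = (-di/do) × ho = -16 cm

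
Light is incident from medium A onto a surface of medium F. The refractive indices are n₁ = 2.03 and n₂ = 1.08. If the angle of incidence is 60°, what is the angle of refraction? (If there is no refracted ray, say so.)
sin θ₂ = (n₁/n₂)·sin θ₁ = 1.628 > 1, so there is no refracted ray — the light undergoes total internal reflection.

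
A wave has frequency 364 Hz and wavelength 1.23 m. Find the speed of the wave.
v = fλ = 447.7 m/s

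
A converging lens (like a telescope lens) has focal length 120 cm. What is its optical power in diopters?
P = 1/f = 0.8333 D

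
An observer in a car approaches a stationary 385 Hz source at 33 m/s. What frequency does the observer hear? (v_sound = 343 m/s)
f_obs = f·(v + v_o)/v = 422 Hz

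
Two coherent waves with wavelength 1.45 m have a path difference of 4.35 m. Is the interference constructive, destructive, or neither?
constructive — path difference = 3λ, a whole number of wavelengths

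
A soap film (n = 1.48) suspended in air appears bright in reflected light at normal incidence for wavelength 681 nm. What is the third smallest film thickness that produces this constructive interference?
2nt = (m − ½)λ with m = 3 → t = (m − ½)λ/(2n) = 575.2 nm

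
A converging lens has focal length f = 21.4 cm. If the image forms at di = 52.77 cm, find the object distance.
1/do = 1/f − 1/di → do = 36 cm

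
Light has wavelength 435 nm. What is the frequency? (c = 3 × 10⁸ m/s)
f = c/λ = 6.897 × 10¹⁴ Hz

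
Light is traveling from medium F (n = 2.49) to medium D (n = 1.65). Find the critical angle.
θc = arcsin(n₂/n₁) = 41.5°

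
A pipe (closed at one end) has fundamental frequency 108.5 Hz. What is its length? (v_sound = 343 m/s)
L = v/(4f₁) = 0.7903 m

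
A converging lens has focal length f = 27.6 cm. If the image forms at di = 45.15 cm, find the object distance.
1/do = 1/f − 1/di → do = 71.01 cm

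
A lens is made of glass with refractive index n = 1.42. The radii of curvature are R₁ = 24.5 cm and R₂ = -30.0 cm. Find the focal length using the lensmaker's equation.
1/f = (n − 1)(1/R₁ − 1/R₂) → f = 32.11 cm (converging lens)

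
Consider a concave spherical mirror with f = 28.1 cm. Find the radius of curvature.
R = 2|f| = 56.2 cm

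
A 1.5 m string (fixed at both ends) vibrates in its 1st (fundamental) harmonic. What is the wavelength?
λₙ = 2L/n = 3 m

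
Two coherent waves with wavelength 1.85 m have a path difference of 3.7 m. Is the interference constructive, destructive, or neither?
constructive — path difference = 2λ, a whole number of wavelengths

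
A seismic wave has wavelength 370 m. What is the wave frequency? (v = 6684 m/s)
f = v/λ = 18.06 Hz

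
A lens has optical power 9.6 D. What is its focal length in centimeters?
f = 1/P = 10.42 cm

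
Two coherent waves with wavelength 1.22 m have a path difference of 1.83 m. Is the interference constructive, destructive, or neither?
destructive — path difference = 1.5λ, an odd multiple of λ/2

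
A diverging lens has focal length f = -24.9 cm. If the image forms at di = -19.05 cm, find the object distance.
1/do = 1/f − 1/di → do = 81.08 cm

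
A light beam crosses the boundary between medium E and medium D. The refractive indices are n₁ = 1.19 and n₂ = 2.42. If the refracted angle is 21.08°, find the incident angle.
sin θ₁ = (n₂/n₁)·sin θ₂ → θ₁ = 47.01°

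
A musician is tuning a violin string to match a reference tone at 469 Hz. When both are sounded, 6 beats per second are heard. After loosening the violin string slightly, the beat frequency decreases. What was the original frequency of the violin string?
475 Hz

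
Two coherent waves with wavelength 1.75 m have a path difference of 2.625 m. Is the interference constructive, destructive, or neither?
destructive — path difference = 1.5λ, an odd multiple of λ/2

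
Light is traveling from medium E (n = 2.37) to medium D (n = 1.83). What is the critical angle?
θc = arcsin(n₂/n₁) = 50.55°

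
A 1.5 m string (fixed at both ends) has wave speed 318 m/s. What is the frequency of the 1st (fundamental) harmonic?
fₙ = nv/(2L) = 106 Hz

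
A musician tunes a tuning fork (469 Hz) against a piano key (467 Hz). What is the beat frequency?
2 Hz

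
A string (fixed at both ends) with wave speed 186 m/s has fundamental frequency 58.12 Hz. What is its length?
L = v/(2f₁) = 1.6 m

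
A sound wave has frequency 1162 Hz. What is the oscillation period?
T = 1/f = 8.606 × 10⁻⁴ s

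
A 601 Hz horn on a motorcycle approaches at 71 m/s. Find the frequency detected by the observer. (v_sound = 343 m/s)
f_obs = f·v/(v − v_s) = 757.9 Hz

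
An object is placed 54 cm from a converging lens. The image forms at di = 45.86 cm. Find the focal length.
1/f = 1/do + 1/di → f = 24.8 cm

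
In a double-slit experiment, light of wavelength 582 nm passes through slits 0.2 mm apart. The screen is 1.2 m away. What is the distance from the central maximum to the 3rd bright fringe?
y = mλL/d = 10.48 mm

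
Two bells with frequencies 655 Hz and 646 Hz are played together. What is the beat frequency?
9 Hz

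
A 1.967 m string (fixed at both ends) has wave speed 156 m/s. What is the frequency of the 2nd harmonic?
fₙ = nv/(2L) = 79.31 Hz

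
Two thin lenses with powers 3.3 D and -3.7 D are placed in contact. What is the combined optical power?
P_total = P₁ + P₂ = -0.4 D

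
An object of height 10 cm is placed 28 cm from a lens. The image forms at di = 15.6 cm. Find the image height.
hi = (-di/do) × ho = -5.571 cm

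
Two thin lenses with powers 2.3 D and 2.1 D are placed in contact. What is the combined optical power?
P_total = P₁ + P₂ = 4.4 D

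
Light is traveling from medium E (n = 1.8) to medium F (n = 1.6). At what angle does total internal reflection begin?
θc = arcsin(n₂/n₁) = 62.73°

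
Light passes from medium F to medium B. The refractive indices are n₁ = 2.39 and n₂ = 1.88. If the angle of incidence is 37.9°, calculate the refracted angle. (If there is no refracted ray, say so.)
sin θ₂ = (n₁/n₂)·sin θ₁ = 0.7809 → θ₂ = 51.35°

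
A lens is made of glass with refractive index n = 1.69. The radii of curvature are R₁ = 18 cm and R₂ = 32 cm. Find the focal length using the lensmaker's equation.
1/f = (n − 1)(1/R₁ − 1/R₂) → f = 59.63 cm (converging lens)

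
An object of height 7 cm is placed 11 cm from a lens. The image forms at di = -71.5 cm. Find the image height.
hi = (-di/do) × ho = 45.5 cm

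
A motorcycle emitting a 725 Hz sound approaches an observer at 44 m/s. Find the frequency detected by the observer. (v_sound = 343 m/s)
f_obs = f·v/(v − v_s) = 831.7 Hz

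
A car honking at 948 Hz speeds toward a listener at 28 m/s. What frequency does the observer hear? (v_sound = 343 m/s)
f_obs = f·v/(v − v_s) = 1032 Hz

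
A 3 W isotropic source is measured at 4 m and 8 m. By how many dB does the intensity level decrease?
Δβ = 20·log₁₀(r₂/r₁) = 6.021 dB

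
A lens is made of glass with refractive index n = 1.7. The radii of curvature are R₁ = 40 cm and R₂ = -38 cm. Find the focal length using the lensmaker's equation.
1/f = (n − 1)(1/R₁ − 1/R₂) → f = 27.84 cm (converging lens)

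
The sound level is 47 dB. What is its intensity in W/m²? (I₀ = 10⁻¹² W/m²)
I = I₀·10^(β/10) = 5.01 × 10⁻⁸ W/m²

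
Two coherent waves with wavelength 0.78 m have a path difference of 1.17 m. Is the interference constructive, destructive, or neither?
destructive — path difference = 1.5λ, an odd multiple of λ/2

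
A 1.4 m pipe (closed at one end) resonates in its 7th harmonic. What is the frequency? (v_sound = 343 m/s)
fₙ = nv/(4L) = 428.8 Hz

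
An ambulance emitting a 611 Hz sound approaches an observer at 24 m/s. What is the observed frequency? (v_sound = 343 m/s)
f_obs = f·v/(v − v_s) = 657 Hz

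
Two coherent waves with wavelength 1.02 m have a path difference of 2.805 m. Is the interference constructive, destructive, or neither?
neither (partial) — path difference = 2.75λ, neither a whole number of wavelengths nor an odd multiple of λ/2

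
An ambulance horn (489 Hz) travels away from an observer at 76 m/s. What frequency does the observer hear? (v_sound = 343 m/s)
f_obs = f·v/(v + v_s) = 400.3 Hz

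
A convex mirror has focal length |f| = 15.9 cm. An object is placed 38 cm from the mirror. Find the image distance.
f = −15.9 cm (convex); 1/di = 1/f − 1/do → di = -11.21 cm (virtual image, behind mirror)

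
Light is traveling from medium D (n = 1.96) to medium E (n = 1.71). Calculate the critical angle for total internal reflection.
θc = arcsin(n₂/n₁) = 60.74°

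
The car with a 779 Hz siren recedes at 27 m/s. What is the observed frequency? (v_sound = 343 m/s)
f_obs = f·v/(v + v_s) = 722.2 Hz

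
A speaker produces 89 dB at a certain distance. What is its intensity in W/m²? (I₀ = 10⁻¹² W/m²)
I = I₀·10^(β/10) = 7.94 × 10⁻⁴ W/m²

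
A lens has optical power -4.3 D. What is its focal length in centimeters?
f = 1/P = -23.26 cm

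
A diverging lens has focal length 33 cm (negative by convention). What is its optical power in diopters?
P = 1/f = -3.03 D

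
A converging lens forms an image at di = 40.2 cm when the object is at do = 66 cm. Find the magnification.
M = −di/do = -0.6091 (inverted image)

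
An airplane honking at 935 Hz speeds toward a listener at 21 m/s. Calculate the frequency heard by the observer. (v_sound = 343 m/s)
f_obs = f·v/(v − v_s) = 996 Hz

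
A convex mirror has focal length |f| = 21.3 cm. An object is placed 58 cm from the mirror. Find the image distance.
f = −21.3 cm (convex); 1/di = 1/f − 1/do → di = -15.58 cm (virtual image, behind mirror)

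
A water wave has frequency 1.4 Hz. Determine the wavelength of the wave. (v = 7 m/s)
λ = v/f = 5 m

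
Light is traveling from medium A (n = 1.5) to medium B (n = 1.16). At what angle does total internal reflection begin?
θc = arcsin(n₂/n₁) = 50.65°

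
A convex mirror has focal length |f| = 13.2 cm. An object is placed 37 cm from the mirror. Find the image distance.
f = −13.2 cm (convex); 1/di = 1/f − 1/do → di = -9.729 cm (virtual image, behind mirror)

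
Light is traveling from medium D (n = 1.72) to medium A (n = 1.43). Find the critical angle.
θc = arcsin(n₂/n₁) = 56.24°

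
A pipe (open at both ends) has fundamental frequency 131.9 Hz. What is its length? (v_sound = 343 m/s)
L = v/(2f₁) = 1.3 m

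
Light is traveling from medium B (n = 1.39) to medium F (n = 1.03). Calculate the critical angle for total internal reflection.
θc = arcsin(n₂/n₁) = 47.82°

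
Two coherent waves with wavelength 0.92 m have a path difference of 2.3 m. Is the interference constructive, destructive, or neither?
destructive — path difference = 2.5λ, an odd multiple of λ/2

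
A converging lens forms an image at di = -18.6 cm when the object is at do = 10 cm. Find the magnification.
M = −di/do = 1.86 (upright image)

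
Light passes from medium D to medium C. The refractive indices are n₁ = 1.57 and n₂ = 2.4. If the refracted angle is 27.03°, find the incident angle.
sin θ₁ = (n₂/n₁)·sin θ₂ → θ₁ = 44°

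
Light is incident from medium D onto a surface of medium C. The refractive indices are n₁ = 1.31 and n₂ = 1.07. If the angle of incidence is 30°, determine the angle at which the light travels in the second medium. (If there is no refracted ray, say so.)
sin θ₂ = (n₁/n₂)·sin θ₁ = 0.6121 → θ₂ = 37.75°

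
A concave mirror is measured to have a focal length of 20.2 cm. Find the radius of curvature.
R = 2|f| = 40.4 cm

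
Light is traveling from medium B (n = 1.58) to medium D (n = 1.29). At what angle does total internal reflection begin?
θc = arcsin(n₂/n₁) = 54.73°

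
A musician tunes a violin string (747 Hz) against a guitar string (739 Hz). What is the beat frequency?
8 Hz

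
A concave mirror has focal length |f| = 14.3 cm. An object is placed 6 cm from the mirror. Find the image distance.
f = +14.3 cm (concave); 1/di = 1/f − 1/do → di = -10.34 cm (virtual image, behind mirror)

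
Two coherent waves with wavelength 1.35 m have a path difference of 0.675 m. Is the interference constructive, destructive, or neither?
destructive — path difference = 0.5λ, an odd multiple of λ/2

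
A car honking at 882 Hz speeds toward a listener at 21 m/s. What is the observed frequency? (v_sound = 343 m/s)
f_obs = f·v/(v − v_s) = 939.5 Hz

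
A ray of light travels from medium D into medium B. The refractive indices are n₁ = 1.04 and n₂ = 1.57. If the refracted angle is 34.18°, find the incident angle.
sin θ₁ = (n₂/n₁)·sin θ₂ → θ₁ = 58°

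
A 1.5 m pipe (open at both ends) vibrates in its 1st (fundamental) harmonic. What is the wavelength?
λₙ = 2L/n = 3 m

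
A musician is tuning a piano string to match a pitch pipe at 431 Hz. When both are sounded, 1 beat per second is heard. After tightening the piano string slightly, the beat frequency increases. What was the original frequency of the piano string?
432 Hz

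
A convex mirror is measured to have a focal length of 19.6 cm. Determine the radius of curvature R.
R = 2|f| = 39.2 cm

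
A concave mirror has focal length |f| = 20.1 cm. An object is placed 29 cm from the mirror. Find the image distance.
f = +20.1 cm (concave); 1/di = 1/f − 1/do → di = 65.49 cm (real image, in front of mirror)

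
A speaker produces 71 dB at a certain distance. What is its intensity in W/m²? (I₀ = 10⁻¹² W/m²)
I = I₀·10^(β/10) = 1.26 × 10⁻⁵ W/m²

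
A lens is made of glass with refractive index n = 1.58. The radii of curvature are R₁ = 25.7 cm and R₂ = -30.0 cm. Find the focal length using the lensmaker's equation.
1/f = (n − 1)(1/R₁ − 1/R₂) → f = 23.87 cm (converging lens)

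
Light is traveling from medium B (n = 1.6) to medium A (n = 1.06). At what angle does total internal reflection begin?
θc = arcsin(n₂/n₁) = 41.49°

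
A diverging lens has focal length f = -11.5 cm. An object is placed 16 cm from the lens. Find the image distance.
1/di = 1/f − 1/do → di = -6.691 cm (virtual image)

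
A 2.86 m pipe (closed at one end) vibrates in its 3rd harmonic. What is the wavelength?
λₙ = 4L/n = 3.813 m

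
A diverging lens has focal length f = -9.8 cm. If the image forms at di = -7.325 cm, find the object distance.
1/do = 1/f − 1/di → do = 29 cm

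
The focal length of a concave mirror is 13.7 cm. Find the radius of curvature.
R = 2|f| = 27.4 cm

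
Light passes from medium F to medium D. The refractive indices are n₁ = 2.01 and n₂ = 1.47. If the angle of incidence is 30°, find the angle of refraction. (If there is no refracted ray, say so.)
sin θ₂ = (n₁/n₂)·sin θ₁ = 0.6837 → θ₂ = 43.13°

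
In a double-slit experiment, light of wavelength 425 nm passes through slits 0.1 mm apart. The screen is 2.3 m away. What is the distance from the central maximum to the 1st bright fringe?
y = mλL/d = 9.775 mm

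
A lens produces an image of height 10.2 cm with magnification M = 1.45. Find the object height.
ho = |hi|/|M| = 7.034 cm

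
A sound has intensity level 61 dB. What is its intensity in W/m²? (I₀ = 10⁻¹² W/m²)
I = I₀·10^(β/10) = 1.26 × 10⁻⁶ W/m²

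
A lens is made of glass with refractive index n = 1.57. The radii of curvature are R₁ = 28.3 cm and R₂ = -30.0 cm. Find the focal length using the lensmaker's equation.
1/f = (n − 1)(1/R₁ − 1/R₂) → f = 25.55 cm (converging lens)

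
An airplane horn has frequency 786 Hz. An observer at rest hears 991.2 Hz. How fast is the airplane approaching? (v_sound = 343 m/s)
v_s = v·(1 − f/f_obs) = 71.01 m/s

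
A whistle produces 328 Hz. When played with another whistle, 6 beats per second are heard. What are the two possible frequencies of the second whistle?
f₂ = 328 ± 6 Hz → 334 Hz or 322 Hz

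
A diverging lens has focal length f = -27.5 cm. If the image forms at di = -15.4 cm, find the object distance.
1/do = 1/f − 1/di → do = 35 cm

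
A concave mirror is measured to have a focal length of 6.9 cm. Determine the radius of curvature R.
R = 2|f| = 13.8 cm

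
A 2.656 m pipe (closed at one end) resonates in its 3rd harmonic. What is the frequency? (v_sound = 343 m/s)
fₙ = nv/(4L) = 96.86 Hz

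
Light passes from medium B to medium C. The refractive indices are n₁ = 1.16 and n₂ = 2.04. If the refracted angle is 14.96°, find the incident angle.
sin θ₁ = (n₂/n₁)·sin θ₂ → θ₁ = 27°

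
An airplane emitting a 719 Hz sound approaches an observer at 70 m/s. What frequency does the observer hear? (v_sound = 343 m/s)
f_obs = f·v/(v − v_s) = 903.4 Hz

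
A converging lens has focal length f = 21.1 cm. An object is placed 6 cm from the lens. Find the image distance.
1/di = 1/f − 1/do → di = -8.384 cm (virtual image)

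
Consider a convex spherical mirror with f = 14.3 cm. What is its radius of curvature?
R = 2|f| = 28.6 cm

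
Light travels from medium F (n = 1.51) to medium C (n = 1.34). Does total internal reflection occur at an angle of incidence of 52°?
θc = arcsin(n₂/n₁) = 62.55°; 52° < θc, so no — the ray refracts.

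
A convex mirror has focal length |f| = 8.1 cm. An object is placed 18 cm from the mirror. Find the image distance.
f = −8.1 cm (convex); 1/di = 1/f − 1/do → di = -5.586 cm (virtual image, behind mirror)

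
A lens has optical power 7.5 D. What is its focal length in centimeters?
f = 1/P = 13.33 cm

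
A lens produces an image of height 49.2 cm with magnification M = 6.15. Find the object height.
ho = |hi|/|M| = 8 cm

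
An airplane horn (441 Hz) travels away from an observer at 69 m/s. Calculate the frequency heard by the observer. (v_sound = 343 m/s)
f_obs = f·v/(v + v_s) = 367.1 Hz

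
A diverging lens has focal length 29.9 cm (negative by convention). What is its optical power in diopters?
P = 1/f = -3.344 D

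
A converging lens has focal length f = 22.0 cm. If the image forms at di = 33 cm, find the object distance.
1/do = 1/f − 1/di → do = 66 cm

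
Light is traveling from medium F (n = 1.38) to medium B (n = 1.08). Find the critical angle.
θc = arcsin(n₂/n₁) = 51.5°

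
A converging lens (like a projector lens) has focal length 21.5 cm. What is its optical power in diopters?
P = 1/f = 4.651 D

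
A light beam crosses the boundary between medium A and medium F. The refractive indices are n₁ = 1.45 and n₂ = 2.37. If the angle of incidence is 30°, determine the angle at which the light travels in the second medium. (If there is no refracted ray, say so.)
sin θ₂ = (n₁/n₂)·sin θ₁ = 0.3059 → θ₂ = 17.81°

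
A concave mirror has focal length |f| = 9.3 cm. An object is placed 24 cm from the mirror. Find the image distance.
f = +9.3 cm (concave); 1/di = 1/f − 1/do → di = 15.18 cm (real image, in front of mirror)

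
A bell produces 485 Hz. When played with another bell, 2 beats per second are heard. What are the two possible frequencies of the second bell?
f₂ = 485 ± 2 Hz → 487 Hz or 483 Hz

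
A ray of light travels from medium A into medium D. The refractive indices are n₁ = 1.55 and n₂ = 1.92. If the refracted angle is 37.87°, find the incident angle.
sin θ₁ = (n₂/n₁)·sin θ₂ → θ₁ = 49.5°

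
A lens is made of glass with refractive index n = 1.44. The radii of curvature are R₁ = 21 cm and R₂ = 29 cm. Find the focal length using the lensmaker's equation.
1/f = (n − 1)(1/R₁ − 1/R₂) → f = 173 cm (converging lens)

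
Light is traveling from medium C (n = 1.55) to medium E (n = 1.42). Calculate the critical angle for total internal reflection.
θc = arcsin(n₂/n₁) = 66.37°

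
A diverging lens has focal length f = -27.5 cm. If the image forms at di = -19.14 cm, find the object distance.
1/do = 1/f − 1/di → do = 62.96 cm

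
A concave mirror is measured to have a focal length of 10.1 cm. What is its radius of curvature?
R = 2|f| = 20.2 cm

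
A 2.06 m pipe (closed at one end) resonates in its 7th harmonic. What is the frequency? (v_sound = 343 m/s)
fₙ = nv/(4L) = 291.4 Hz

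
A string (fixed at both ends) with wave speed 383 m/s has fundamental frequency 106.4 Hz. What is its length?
L = v/(2f₁) = 1.8 m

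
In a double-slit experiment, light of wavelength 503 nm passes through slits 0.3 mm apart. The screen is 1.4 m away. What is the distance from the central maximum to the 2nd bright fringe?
y = mλL/d = 4.695 mm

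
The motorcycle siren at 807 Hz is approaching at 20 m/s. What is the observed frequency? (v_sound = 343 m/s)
f_obs = f·v/(v − v_s) = 857 Hz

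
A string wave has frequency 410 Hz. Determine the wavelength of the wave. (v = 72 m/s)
λ = v/f = 0.1756 m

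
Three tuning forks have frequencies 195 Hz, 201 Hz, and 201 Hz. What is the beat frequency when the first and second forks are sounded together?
6 Hz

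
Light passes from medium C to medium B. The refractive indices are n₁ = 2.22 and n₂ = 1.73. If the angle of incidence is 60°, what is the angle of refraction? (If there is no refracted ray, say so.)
sin θ₂ = (n₁/n₂)·sin θ₁ = 1.111 > 1, so there is no refracted ray — the light undergoes total internal reflection.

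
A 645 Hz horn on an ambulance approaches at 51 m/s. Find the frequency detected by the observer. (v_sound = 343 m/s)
f_obs = f·v/(v − v_s) = 757.7 Hz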